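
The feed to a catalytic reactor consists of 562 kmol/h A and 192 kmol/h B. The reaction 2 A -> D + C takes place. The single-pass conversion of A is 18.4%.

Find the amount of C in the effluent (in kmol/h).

A reacted = 0.184 × 562 = 103.4 kmol/h; ν_A = −2, so ξ = 103.4/2 = 51.7 kmol/h.
Outlet amounts (n = n₀ + ν ξ):
  A: 562 − 2(51.7) = 458.6
  D: 0 + 1(51.7) = 51.7
  C: 0 + 1(51.7) = 51.7
  B: 192 (inert)

51.7 kmol/h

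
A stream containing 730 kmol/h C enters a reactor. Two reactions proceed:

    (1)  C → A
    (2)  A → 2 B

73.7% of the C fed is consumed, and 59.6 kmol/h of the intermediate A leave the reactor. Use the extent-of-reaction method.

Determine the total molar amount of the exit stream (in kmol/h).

Conversion of C: C consumed = 1ξ₁ = 0.737 × 730 → ξ₁ = 538 kmol/h.
A balance: n_A = 0 + 1ξ₁ − 1ξ₂ = 59.6 → ξ₂ = (1·538 − 59.6)/1 = 478.4 kmol/h.
Outlet amounts (n = n₀ + Σ ν·ξ):
  C: 730 − 1(538) = 192
  A: 0 + 1(538) − 1(478.4) = 59.6
  B: 0 + 2(478.4) = 956.8
Total out = 192 + 59.6 + 956.8 = 1208 kmol/h.

1210 kmol/h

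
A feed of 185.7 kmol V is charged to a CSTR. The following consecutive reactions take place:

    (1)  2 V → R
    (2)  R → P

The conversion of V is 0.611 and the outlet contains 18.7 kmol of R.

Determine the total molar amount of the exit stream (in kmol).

129 kmol

Conversion of V: V consumed = 2ξ₁ = 0.611 × 185.7 → ξ₁ = 56.73 kmol.
R balance: n_R = 0 + 1ξ₁ − 1ξ₂ = 18.7 → ξ₂ = (1·56.73 − 18.7)/1 = 38.03 kmol.
Outlet amounts (n = n₀ + Σ ν·ξ):
  V: 185.7 − 2(56.73) = 72.24
  R: 0 + 1(56.73) − 1(38.03) = 18.7
  P: 0 + 1(38.03) = 38.03
Total out = 72.24 + 18.7 + 38.03 = 129 kmol.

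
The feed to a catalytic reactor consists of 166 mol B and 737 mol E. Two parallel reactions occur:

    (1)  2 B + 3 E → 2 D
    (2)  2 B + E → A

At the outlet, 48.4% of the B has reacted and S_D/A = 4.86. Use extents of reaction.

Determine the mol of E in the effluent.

640 mol

Conversion of B: B consumed = 0.484 × 166 = 80.34 mol = 2ξ₁ + 2ξ₂.
Selectivity: 2ξ₁ / (1ξ₂) = 4.86 → ξ₁ = 2.43 ξ₂.
Substitute: (2·2.43 + 2) ξ₂ = 80.34 → ξ₂ = 11.71 mol, ξ₁ = 28.46 mol.
Outlet amounts (n = n₀ + Σ ν·ξ):
  B: 166 − 2(28.46) − 2(11.71) = 85.66
  E: 737 − 3(28.46) − 1(11.71) = 639.9
  D: 0 + 2(28.46) = 56.92
  A: 0 + 1(11.71) = 11.71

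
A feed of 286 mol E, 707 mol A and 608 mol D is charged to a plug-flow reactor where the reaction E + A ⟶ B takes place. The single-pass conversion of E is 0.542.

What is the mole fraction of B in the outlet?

0.107

E reacted = 0.542 × 286 = 155 mol; ν_E = −1, so ξ = 155/1 = 155 mol.
Outlet amounts (n = n₀ + ν ξ):
  E: 286 − 1(155) = 131
  A: 707 − 1(155) = 552
  B: 0 + 1(155) = 155
  D: 608 (inert)
Total out = 1446 mol; y_B = 155 / 1446 = 0.1072.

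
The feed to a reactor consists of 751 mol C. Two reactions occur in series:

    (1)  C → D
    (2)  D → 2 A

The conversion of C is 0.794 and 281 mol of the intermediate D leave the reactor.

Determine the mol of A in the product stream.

631 mol

Conversion of C: C consumed = 1ξ₁ = 0.794 × 751 → ξ₁ = 596.3 mol.
D balance: n_D = 0 + 1ξ₁ − 1ξ₂ = 281 → ξ₂ = (1·596.3 − 281)/1 = 315.3 mol.
Outlet amounts (n = n₀ + Σ ν·ξ):
  C: 751 − 1(596.3) = 154.7
  D: 0 + 1(596.3) − 1(315.3) = 281
  A: 0 + 2(315.3) = 630.6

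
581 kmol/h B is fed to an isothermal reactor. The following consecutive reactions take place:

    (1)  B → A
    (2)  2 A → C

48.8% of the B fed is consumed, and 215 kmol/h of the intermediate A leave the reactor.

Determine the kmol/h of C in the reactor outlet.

34.3 kmol/h

Conversion of B: B consumed = 1ξ₁ = 0.488 × 581 → ξ₁ = 283.5 kmol/h.
A balance: n_A = 0 + 1ξ₁ − 2ξ₂ = 215 → ξ₂ = (1·283.5 − 215)/2 = 34.26 kmol/h.
Outlet amounts (n = n₀ + Σ ν·ξ):
  B: 581 − 1(283.5) = 297.5
  A: 0 + 1(283.5) − 2(34.26) = 215
  C: 0 + 1(34.26) = 34.26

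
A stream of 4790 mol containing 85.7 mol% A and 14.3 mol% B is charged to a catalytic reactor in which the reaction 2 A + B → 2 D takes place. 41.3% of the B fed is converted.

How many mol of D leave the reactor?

566 mol

B reacted = 0.413 × 685 = 282.9 mol; ν_B = −1, so ξ = 282.9/1 = 282.9 mol.
Outlet amounts (n = n₀ + ν ξ):
  A: 4105 − 2(282.9) = 3539
  B: 685 − 1(282.9) = 402.1
  D: 0 + 2(282.9) = 565.8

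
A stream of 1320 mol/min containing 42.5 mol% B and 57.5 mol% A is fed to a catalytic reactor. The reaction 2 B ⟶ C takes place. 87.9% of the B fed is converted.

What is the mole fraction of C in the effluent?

B reacted = 0.879 × 561 = 493.1 mol/min; ν_B = −2, so ξ = 493.1/2 = 246.6 mol/min.
Outlet amounts (n = n₀ + ν ξ):
  B: 561 − 2(246.6) = 67.88
  C: 0 + 1(246.6) = 246.6
  A: 759 (inert)
Total out = 1073 mol/min; y_C = 246.6 / 1073 = 0.2297.

0.23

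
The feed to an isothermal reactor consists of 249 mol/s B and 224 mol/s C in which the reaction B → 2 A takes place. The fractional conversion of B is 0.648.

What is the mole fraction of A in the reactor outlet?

0.509

B reacted = 0.648 × 249 = 161.4 mol/s; ν_B = −1, so ξ = 161.4/1 = 161.4 mol/s.
Outlet amounts (n = n₀ + ν ξ):
  B: 249 − 1(161.4) = 87.65
  A: 0 + 2(161.4) = 322.7
  C: 224 (inert)
Total out = 634.4 mol/s; y_A = 322.7 / 634.4 = 0.5087.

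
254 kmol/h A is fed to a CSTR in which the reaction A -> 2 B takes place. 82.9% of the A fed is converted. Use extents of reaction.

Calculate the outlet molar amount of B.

A reacted = 0.829 × 254 = 210.6 kmol/h; ν_A = −1, so ξ = 210.6/1 = 210.6 kmol/h.
Outlet amounts (n = n₀ + ν ξ):
  A: 254 − 1(210.6) = 43.43
  B: 0 + 2(210.6) = 421.1

421 kmol/h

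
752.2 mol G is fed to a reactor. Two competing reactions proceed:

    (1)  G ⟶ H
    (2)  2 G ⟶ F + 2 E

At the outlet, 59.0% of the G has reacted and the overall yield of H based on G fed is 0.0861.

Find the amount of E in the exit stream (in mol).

Yield of H: 1ξ₁ / 752.2 = 0.0861 → ξ₁ = 64.76 mol.
Conversion of G: 1ξ₁ + 2ξ₂ = 0.59 × 752.2 = 443.8 → ξ₂ = 189.5 mol.
Outlet amounts (n = n₀ + Σ ν·ξ):
  G: 752.2 − 1(64.76) − 2(189.5) = 308.4
  H: 0 + 1(64.76) = 64.76
  F: 0 + 1(189.5) = 189.5
  E: 0 + 2(189.5) = 379

379 mol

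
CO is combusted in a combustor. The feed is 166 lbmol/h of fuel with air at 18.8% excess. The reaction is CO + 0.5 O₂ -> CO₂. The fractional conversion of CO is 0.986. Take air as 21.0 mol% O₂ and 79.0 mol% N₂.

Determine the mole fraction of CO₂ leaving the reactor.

Stoichiometric O₂ = 0.5 × 166 = 83 lbmol/h; O₂ fed = 83 × 1.188 = 98.6 lbmol/h.
N₂ fed = 98.6 × 79/21 = 370.9 lbmol/h.
Fuel reacted = 0.986 × 166 → ξ = 163.7 lbmol/h.
Outlet (n = n₀ + ν ξ):
  CO: 166 − 1(163.7) = 2.324
  O₂: 98.6 − 0.5(163.7) = 16.77
  N₂: 370.9 (inert)
  CO₂: 0 + 1(163.7) = 163.7
Total out = 553.7 lbmol/h; y_CO₂ = 163.7 / 553.7 = 0.2956.

0.296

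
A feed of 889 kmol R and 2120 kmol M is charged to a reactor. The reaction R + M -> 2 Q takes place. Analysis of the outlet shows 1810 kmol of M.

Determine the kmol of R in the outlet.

For M: n = n₀ − 1ξ → 1810 = 2120 − 1ξ, giving ξ = 310 kmol.
Outlet amounts (n = n₀ + ν ξ):
  R: 889 − 1(310) = 579
  M: 2120 − 1(310) = 1810
  Q: 0 + 2(310) = 620

579 kmol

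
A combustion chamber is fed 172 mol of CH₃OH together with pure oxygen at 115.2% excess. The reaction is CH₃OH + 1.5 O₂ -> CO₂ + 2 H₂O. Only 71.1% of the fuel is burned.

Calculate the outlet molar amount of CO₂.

122 mol

Stoichiometric O₂ = 1.5 × 172 = 258 mol; O₂ fed = 258 × 2.152 = 555.2 mol.
Fuel reacted = 0.711 × 172 → ξ = 122.3 mol.
Outlet (n = n₀ + ν ξ):
  CH₃OH: 172 − 1(122.3) = 49.71
  O₂: 555.2 − 1.5(122.3) = 371.8
  CO₂: 0 + 1(122.3) = 122.3
  H₂O: 0 + 2(122.3) = 244.6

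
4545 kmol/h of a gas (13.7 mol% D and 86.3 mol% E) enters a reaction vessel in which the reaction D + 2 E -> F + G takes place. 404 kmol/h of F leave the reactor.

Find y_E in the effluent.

0.752

For F: n = n₀ + 1ξ → 404 = 0 + 1ξ, giving ξ = 404 kmol/h.
Outlet amounts (n = n₀ + ν ξ):
  D: 622.7 − 1(404) = 218.7
  E: 3922 − 2(404) = 3114
  F: 0 + 1(404) = 404
  G: 0 + 1(404) = 404
Total out = 4141 kmol/h; y_E = 3114 / 4141 = 0.7521.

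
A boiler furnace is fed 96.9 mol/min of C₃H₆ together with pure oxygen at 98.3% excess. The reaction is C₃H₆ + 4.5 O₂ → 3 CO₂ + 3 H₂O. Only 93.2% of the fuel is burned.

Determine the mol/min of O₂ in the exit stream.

458 mol/min

Stoichiometric O₂ = 4.5 × 96.9 = 436.1 mol/min; O₂ fed = 436.1 × 1.983 = 864.7 mol/min.
Fuel reacted = 0.932 × 96.9 → ξ = 90.31 mol/min.
Outlet (n = n₀ + ν ξ):
  C₃H₆: 96.9 − 1(90.31) = 6.589
  O₂: 864.7 − 4.5(90.31) = 458.3
  CO₂: 0 + 3(90.31) = 270.9
  H₂O: 0 + 3(90.31) = 270.9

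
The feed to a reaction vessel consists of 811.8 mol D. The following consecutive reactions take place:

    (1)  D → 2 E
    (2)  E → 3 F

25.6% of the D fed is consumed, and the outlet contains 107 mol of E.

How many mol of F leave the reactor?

926 mol

Conversion of D: D consumed = 1ξ₁ = 0.256 × 811.8 → ξ₁ = 207.8 mol.
E balance: n_E = 0 + 2ξ₁ − 1ξ₂ = 107 → ξ₂ = (2·207.8 − 107)/1 = 308.6 mol.
Outlet amounts (n = n₀ + Σ ν·ξ):
  D: 811.8 − 1(207.8) = 604
  E: 0 + 2(207.8) − 1(308.6) = 107
  F: 0 + 3(308.6) = 925.9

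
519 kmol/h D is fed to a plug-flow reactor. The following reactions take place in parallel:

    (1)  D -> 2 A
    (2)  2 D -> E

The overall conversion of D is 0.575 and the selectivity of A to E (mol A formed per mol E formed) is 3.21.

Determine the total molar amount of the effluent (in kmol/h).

Conversion of D: D consumed = 0.575 × 519 = 298.4 kmol/h = 1ξ₁ + 2ξ₂.
Selectivity: 2ξ₁ / (1ξ₂) = 3.21 → ξ₁ = 1.605 ξ₂.
Substitute: (1·1.605 + 2) ξ₂ = 298.4 → ξ₂ = 82.78 kmol/h, ξ₁ = 132.9 kmol/h.
Outlet amounts (n = n₀ + Σ ν·ξ):
  D: 519 − 1(132.9) − 2(82.78) = 220.6
  A: 0 + 2(132.9) = 265.7
  E: 0 + 1(82.78) = 82.78
Total out = 220.6 + 265.7 + 82.78 = 569.1 kmol/h.

569 kmol/h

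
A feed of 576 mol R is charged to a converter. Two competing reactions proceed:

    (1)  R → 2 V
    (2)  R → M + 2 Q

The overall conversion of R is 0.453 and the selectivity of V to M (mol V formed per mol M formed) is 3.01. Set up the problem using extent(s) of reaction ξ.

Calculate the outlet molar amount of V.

Conversion of R: R consumed = 0.453 × 576 = 260.9 mol = 1ξ₁ + 1ξ₂.
Selectivity: 2ξ₁ / (1ξ₂) = 3.01 → ξ₁ = 1.505 ξ₂.
Substitute: (1·1.505 + 1) ξ₂ = 260.9 → ξ₂ = 104.2 mol, ξ₁ = 156.8 mol.
Outlet amounts (n = n₀ + Σ ν·ξ):
  R: 576 − 1(156.8) − 1(104.2) = 315.1
  V: 0 + 2(156.8) = 313.5
  M: 0 + 1(104.2) = 104.2
  Q: 0 + 2(104.2) = 208.3

314 mol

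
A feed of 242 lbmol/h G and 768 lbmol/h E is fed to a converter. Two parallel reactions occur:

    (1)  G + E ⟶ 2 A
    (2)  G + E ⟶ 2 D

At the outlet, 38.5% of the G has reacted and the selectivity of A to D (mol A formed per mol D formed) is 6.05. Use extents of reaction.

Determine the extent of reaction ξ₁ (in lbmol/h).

Conversion of G: G consumed = 0.385 × 242 = 93.17 lbmol/h = 1ξ₁ + 1ξ₂.
Selectivity: 2ξ₁ / (2ξ₂) = 6.05 → ξ₁ = 6.05 ξ₂.
Substitute: (1·6.05 + 1) ξ₂ = 93.17 → ξ₂ = 13.22 lbmol/h, ξ₁ = 79.95 lbmol/h.
Outlet amounts (n = n₀ + Σ ν·ξ):
  G: 242 − 1(79.95) − 1(13.22) = 148.8
  E: 768 − 1(79.95) − 1(13.22) = 674.8
  A: 0 + 2(79.95) = 159.9
  D: 0 + 2(13.22) = 26.43

ξ₁ = 80 lbmol/h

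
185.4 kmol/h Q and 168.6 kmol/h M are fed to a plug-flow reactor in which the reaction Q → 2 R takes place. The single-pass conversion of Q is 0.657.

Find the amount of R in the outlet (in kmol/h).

Q reacted = 0.657 × 185.4 = 121.8 kmol/h; ν_Q = −1, so ξ = 121.8/1 = 121.8 kmol/h.
Outlet amounts (n = n₀ + ν ξ):
  Q: 185.4 − 1(121.8) = 63.59
  R: 0 + 2(121.8) = 243.6
  M: 168.6 (inert)

244 kmol/h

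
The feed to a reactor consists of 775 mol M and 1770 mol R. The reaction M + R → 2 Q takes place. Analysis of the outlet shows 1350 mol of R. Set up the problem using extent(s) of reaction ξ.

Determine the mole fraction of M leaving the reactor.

For R: n = n₀ − 1ξ → 1350 = 1770 − 1ξ, giving ξ = 420 mol.
Outlet amounts (n = n₀ + ν ξ):
  M: 775 − 1(420) = 355
  R: 1770 − 1(420) = 1350
  Q: 0 + 2(420) = 840
Total out = 2545 mol; y_M = 355 / 2545 = 0.1395.

0.139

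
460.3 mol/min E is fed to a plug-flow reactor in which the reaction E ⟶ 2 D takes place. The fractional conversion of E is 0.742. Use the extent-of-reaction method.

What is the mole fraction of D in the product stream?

0.852

E reacted = 0.742 × 460.3 = 341.5 mol/min; ν_E = −1, so ξ = 341.5/1 = 341.5 mol/min.
Outlet amounts (n = n₀ + ν ξ):
  E: 460.3 − 1(341.5) = 118.8
  D: 0 + 2(341.5) = 683.1
Total out = 801.8 mol/min; y_D = 683.1 / 801.8 = 0.8519.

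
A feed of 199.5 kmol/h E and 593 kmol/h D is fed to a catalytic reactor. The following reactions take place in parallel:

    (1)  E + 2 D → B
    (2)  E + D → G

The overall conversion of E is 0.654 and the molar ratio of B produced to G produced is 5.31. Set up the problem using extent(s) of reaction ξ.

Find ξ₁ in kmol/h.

Conversion of E: E consumed = 0.654 × 199.5 = 130.5 kmol/h = 1ξ₁ + 1ξ₂.
Selectivity: 1ξ₁ / (1ξ₂) = 5.31 → ξ₁ = 5.31 ξ₂.
Substitute: (1·5.31 + 1) ξ₂ = 130.5 → ξ₂ = 20.68 kmol/h, ξ₁ = 109.8 kmol/h.
Outlet amounts (n = n₀ + Σ ν·ξ):
  E: 199.5 − 1(109.8) − 1(20.68) = 69.03
  D: 593 − 2(109.8) − 1(20.68) = 352.7
  B: 0 + 1(109.8) = 109.8
  G: 0 + 1(20.68) = 20.68

ξ₁ = 110 kmol/h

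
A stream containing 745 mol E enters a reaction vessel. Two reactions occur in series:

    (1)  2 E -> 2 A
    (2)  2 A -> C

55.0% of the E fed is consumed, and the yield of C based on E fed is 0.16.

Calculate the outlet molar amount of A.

171 mol

Conversion of E: E consumed = 2ξ₁ = 0.55 × 745 → ξ₁ = 204.9 mol.
Yield of C: 1ξ₂ / 745 = 0.16 → ξ₂ = 119.2 mol.
Outlet amounts (n = n₀ + Σ ν·ξ):
  E: 745 − 2(204.9) = 335.2
  A: 0 + 2(204.9) − 2(119.2) = 171.4
  C: 0 + 1(119.2) = 119.2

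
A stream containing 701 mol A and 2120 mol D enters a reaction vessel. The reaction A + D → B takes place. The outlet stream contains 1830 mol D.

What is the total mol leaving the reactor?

For D: n = n₀ − 1ξ → 1830 = 2120 − 1ξ, giving ξ = 290 mol.
Outlet amounts (n = n₀ + ν ξ):
  A: 701 − 1(290) = 411
  D: 2120 − 1(290) = 1830
  B: 0 + 1(290) = 290
Total out = 411 + 1830 + 290 = 2531 mol.

2530 mol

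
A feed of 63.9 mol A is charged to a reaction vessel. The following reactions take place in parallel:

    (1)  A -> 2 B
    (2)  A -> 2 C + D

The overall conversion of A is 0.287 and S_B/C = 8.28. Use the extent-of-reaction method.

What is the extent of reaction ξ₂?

ξ₂ = 1.98 mol

Conversion of A: A consumed = 0.287 × 63.9 = 18.34 mol = 1ξ₁ + 1ξ₂.
Selectivity: 2ξ₁ / (2ξ₂) = 8.28 → ξ₁ = 8.28 ξ₂.
Substitute: (1·8.28 + 1) ξ₂ = 18.34 → ξ₂ = 1.976 mol, ξ₁ = 16.36 mol.
Outlet amounts (n = n₀ + Σ ν·ξ):
  A: 63.9 − 1(16.36) − 1(1.976) = 45.56
  B: 0 + 2(16.36) = 32.73
  C: 0 + 2(1.976) = 3.952
  D: 0 + 1(1.976) = 1.976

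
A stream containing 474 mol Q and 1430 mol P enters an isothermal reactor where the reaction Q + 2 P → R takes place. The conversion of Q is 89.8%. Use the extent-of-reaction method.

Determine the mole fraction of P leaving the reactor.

Q reacted = 0.898 × 474 = 425.7 mol; ν_Q = −1, so ξ = 425.7/1 = 425.7 mol.
Outlet amounts (n = n₀ + ν ξ):
  Q: 474 − 1(425.7) = 48.35
  P: 1430 − 2(425.7) = 578.7
  R: 0 + 1(425.7) = 425.7
Total out = 1053 mol; y_P = 578.7 / 1053 = 0.5497.

0.55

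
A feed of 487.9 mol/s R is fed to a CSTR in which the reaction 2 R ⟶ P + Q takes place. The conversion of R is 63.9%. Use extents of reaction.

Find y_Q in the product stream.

R reacted = 0.639 × 487.9 = 311.8 mol/s; ν_R = −2, so ξ = 311.8/2 = 155.9 mol/s.
Outlet amounts (n = n₀ + ν ξ):
  R: 487.9 − 2(155.9) = 176.1
  P: 0 + 1(155.9) = 155.9
  Q: 0 + 1(155.9) = 155.9
Total out = 487.9 mol/s; y_Q = 155.9 / 487.9 = 0.3195.

0.32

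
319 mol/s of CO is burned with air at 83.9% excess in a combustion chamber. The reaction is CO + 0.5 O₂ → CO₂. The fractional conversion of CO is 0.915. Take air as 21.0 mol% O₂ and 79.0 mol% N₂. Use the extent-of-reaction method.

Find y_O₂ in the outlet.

Stoichiometric O₂ = 0.5 × 319 = 159.5 mol/s; O₂ fed = 159.5 × 1.839 = 293.3 mol/s.
N₂ fed = 293.3 × 79/21 = 1103 mol/s.
Fuel reacted = 0.915 × 319 → ξ = 291.9 mol/s.
Outlet (n = n₀ + ν ξ):
  CO: 319 − 1(291.9) = 27.12
  O₂: 293.3 − 0.5(291.9) = 147.4
  N₂: 1103 (inert)
  CO₂: 0 + 1(291.9) = 291.9
Total out = 1570 mol/s; y_O₂ = 147.4 / 1570 = 0.09388.

0.0939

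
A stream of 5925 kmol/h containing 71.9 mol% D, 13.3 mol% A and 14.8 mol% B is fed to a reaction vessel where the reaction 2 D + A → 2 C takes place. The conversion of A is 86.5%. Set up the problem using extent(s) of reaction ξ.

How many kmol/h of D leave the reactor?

2900 kmol/h

A reacted = 0.865 × 788 = 681.6 kmol/h; ν_A = −1, so ξ = 681.6/1 = 681.6 kmol/h.
Outlet amounts (n = n₀ + ν ξ):
  D: 4260 − 2(681.6) = 2897
  A: 788 − 1(681.6) = 106.4
  C: 0 + 2(681.6) = 1363
  B: 876.9 (inert)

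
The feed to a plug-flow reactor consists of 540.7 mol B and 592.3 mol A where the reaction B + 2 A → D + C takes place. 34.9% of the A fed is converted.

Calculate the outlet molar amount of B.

437 mol

A reacted = 0.349 × 592.3 = 206.7 mol; ν_A = −2, so ξ = 206.7/2 = 103.4 mol.
Outlet amounts (n = n₀ + ν ξ):
  B: 540.7 − 1(103.4) = 437.3
  A: 592.3 − 2(103.4) = 385.6
  D: 0 + 1(103.4) = 103.4
  C: 0 + 1(103.4) = 103.4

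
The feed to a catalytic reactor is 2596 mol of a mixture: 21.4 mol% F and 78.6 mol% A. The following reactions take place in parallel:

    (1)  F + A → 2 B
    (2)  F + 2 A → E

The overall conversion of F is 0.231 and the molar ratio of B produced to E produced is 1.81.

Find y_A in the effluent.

Conversion of F: F consumed = 0.231 × 555.5 = 128.3 mol = 1ξ₁ + 1ξ₂.
Selectivity: 2ξ₁ / (1ξ₂) = 1.81 → ξ₁ = 0.905 ξ₂.
Substitute: (1·0.905 + 1) ξ₂ = 128.3 → ξ₂ = 67.37 mol, ξ₁ = 60.97 mol.
Outlet amounts (n = n₀ + Σ ν·ξ):
  F: 555.5 − 1(60.97) − 1(67.37) = 427.2
  A: 2040 − 1(60.97) − 2(67.37) = 1845
  B: 0 + 2(60.97) = 121.9
  E: 0 + 1(67.37) = 67.37
Total out = 2461 mol; y_A = 1845 / 2461 = 0.7495.

0.75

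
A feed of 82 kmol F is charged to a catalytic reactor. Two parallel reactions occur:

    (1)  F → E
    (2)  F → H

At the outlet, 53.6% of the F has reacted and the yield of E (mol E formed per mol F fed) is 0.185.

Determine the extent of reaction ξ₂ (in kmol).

ξ₂ = 28.8 kmol

Yield of E: 1ξ₁ / 82 = 0.185 → ξ₁ = 15.17 kmol.
Conversion of F: 1ξ₁ + 1ξ₂ = 0.536 × 82 = 43.95 → ξ₂ = 28.78 kmol.
Outlet amounts (n = n₀ + Σ ν·ξ):
  F: 82 − 1(15.17) − 1(28.78) = 38.05
  E: 0 + 1(15.17) = 15.17
  H: 0 + 1(28.78) = 28.78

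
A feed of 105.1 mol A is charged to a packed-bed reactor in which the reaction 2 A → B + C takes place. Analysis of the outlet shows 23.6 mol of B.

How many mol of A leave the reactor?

For B: n = n₀ + 1ξ → 23.6 = 0 + 1ξ, giving ξ = 23.6 mol.
Outlet amounts (n = n₀ + ν ξ):
  A: 105.1 − 2(23.6) = 57.9
  B: 0 + 1(23.6) = 23.6
  C: 0 + 1(23.6) = 23.6

57.9 mol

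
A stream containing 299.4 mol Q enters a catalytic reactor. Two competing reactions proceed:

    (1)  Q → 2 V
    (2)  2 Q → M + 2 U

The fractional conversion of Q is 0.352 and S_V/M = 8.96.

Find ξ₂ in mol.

Conversion of Q: Q consumed = 0.352 × 299.4 = 105.4 mol = 1ξ₁ + 2ξ₂.
Selectivity: 2ξ₁ / (1ξ₂) = 8.96 → ξ₁ = 4.48 ξ₂.
Substitute: (1·4.48 + 2) ξ₂ = 105.4 → ξ₂ = 16.26 mol, ξ₁ = 72.86 mol.
Outlet amounts (n = n₀ + Σ ν·ξ):
  Q: 299.4 − 1(72.86) − 2(16.26) = 194
  V: 0 + 2(72.86) = 145.7
  M: 0 + 1(16.26) = 16.26
  U: 0 + 2(16.26) = 32.53

ξ₂ = 16.3 mol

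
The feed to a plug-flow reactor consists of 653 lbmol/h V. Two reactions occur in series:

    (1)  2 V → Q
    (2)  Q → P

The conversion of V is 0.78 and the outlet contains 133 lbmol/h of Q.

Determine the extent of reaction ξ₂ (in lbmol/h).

Conversion of V: V consumed = 2ξ₁ = 0.78 × 653 → ξ₁ = 254.7 lbmol/h.
Q balance: n_Q = 0 + 1ξ₁ − 1ξ₂ = 133 → ξ₂ = (1·254.7 − 133)/1 = 121.7 lbmol/h.
Outlet amounts (n = n₀ + Σ ν·ξ):
  V: 653 − 2(254.7) = 143.7
  Q: 0 + 1(254.7) − 1(121.7) = 133
  P: 0 + 1(121.7) = 121.7

ξ₂ = 122 lbmol/h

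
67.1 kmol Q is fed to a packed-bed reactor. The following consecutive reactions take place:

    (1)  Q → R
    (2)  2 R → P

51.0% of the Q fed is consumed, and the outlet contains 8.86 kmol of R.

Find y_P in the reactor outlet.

0.233

Conversion of Q: Q consumed = 1ξ₁ = 0.51 × 67.1 → ξ₁ = 34.22 kmol.
R balance: n_R = 0 + 1ξ₁ − 2ξ₂ = 8.86 → ξ₂ = (1·34.22 − 8.86)/2 = 12.68 kmol.
Outlet amounts (n = n₀ + Σ ν·ξ):
  Q: 67.1 − 1(34.22) = 32.88
  R: 0 + 1(34.22) − 2(12.68) = 8.86
  P: 0 + 1(12.68) = 12.68
Total out = 54.42 kmol; y_P = 12.68 / 54.42 = 0.233.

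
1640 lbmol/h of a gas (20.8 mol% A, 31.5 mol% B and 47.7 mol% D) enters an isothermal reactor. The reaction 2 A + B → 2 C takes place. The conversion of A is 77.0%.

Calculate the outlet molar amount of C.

263 lbmol/h

A reacted = 0.77 × 341.1 = 262.7 lbmol/h; ν_A = −2, so ξ = 262.7/2 = 131.3 lbmol/h.
Outlet amounts (n = n₀ + ν ξ):
  A: 341.1 − 2(131.3) = 78.46
  B: 516.6 − 1(131.3) = 385.3
  C: 0 + 2(131.3) = 262.7
  D: 782.3 (inert)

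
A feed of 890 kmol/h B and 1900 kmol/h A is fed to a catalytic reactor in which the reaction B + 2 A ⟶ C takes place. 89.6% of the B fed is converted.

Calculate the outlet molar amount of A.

B reacted = 0.896 × 890 = 797.4 kmol/h; ν_B = −1, so ξ = 797.4/1 = 797.4 kmol/h.
Outlet amounts (n = n₀ + ν ξ):
  B: 890 − 1(797.4) = 92.56
  A: 1900 − 2(797.4) = 305.1
  C: 0 + 1(797.4) = 797.4

305 kmol/h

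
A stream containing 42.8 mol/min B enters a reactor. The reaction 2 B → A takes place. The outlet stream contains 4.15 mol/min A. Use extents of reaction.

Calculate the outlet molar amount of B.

34.5 mol/min

For A: n = n₀ + 1ξ → 4.15 = 0 + 1ξ, giving ξ = 4.15 mol/min.
Outlet amounts (n = n₀ + ν ξ):
  B: 42.8 − 2(4.15) = 34.5
  A: 0 + 1(4.15) = 4.15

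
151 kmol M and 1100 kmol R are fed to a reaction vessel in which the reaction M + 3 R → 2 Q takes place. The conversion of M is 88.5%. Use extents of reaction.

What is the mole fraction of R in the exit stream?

M reacted = 0.885 × 151 = 133.6 kmol; ν_M = −1, so ξ = 133.6/1 = 133.6 kmol.
Outlet amounts (n = n₀ + ν ξ):
  M: 151 − 1(133.6) = 17.37
  R: 1100 − 3(133.6) = 699.1
  Q: 0 + 2(133.6) = 267.3
Total out = 983.7 kmol; y_R = 699.1 / 983.7 = 0.7107.

0.711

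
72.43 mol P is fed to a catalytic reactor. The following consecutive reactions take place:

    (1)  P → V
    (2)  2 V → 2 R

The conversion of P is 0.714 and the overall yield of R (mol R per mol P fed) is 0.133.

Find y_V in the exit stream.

0.581

Conversion of P: P consumed = 1ξ₁ = 0.714 × 72.43 → ξ₁ = 51.72 mol.
Yield of R: 2ξ₂ / 72.43 = 0.133 → ξ₂ = 4.817 mol.
Outlet amounts (n = n₀ + Σ ν·ξ):
  P: 72.43 − 1(51.72) = 20.71
  V: 0 + 1(51.72) − 2(4.817) = 42.08
  R: 0 + 2(4.817) = 9.633
Total out = 72.43 mol; y_V = 42.08 / 72.43 = 0.581.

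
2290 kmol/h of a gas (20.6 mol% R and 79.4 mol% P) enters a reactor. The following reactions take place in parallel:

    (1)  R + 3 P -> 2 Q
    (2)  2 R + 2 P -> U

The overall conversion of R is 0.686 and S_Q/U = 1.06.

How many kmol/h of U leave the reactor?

Conversion of R: R consumed = 0.686 × 471.7 = 323.6 kmol/h = 1ξ₁ + 2ξ₂.
Selectivity: 2ξ₁ / (1ξ₂) = 1.06 → ξ₁ = 0.53 ξ₂.
Substitute: (1·0.53 + 2) ξ₂ = 323.6 → ξ₂ = 127.9 kmol/h, ξ₁ = 67.79 kmol/h.
Outlet amounts (n = n₀ + Σ ν·ξ):
  R: 471.7 − 1(67.79) − 2(127.9) = 148.1
  P: 1818 − 3(67.79) − 2(127.9) = 1359
  Q: 0 + 2(67.79) = 135.6
  U: 0 + 1(127.9) = 127.9

128 kmol/h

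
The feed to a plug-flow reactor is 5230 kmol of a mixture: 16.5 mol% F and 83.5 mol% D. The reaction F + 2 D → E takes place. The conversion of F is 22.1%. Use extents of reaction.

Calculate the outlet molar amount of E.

F reacted = 0.221 × 863 = 190.7 kmol; ν_F = −1, so ξ = 190.7/1 = 190.7 kmol.
Outlet amounts (n = n₀ + ν ξ):
  F: 863 − 1(190.7) = 672.2
  D: 4367 − 2(190.7) = 3986
  E: 0 + 1(190.7) = 190.7

191 kmol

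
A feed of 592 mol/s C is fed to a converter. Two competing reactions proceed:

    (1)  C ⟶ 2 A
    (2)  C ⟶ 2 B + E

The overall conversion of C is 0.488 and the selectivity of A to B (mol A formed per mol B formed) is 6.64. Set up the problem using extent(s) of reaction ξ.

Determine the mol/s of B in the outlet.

Conversion of C: C consumed = 0.488 × 592 = 288.9 mol/s = 1ξ₁ + 1ξ₂.
Selectivity: 2ξ₁ / (2ξ₂) = 6.64 → ξ₁ = 6.64 ξ₂.
Substitute: (1·6.64 + 1) ξ₂ = 288.9 → ξ₂ = 37.81 mol/s, ξ₁ = 251.1 mol/s.
Outlet amounts (n = n₀ + Σ ν·ξ):
  C: 592 − 1(251.1) − 1(37.81) = 303.1
  A: 0 + 2(251.1) = 502.2
  B: 0 + 2(37.81) = 75.63
  E: 0 + 1(37.81) = 37.81

75.6 mol/s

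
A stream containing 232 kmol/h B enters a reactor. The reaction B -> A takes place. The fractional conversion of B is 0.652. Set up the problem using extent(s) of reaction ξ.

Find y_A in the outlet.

0.652

B reacted = 0.652 × 232 = 151.3 kmol/h; ν_B = −1, so ξ = 151.3/1 = 151.3 kmol/h.
Outlet amounts (n = n₀ + ν ξ):
  B: 232 − 1(151.3) = 80.74
  A: 0 + 1(151.3) = 151.3
Total out = 232 kmol/h; y_A = 151.3 / 232 = 0.652.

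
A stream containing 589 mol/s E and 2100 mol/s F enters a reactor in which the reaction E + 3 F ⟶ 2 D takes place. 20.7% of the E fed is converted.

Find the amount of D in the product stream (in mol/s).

244 mol/s

E reacted = 0.207 × 589 = 121.9 mol/s; ν_E = −1, so ξ = 121.9/1 = 121.9 mol/s.
Outlet amounts (n = n₀ + ν ξ):
  E: 589 − 1(121.9) = 467.1
  F: 2100 − 3(121.9) = 1734
  D: 0 + 2(121.9) = 243.8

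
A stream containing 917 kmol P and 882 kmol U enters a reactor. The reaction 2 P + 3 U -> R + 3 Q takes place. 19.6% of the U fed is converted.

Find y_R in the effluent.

U reacted = 0.196 × 882 = 172.9 kmol; ν_U = −3, so ξ = 172.9/3 = 57.62 kmol.
Outlet amounts (n = n₀ + ν ξ):
  P: 917 − 2(57.62) = 801.8
  U: 882 − 3(57.62) = 709.1
  R: 0 + 1(57.62) = 57.62
  Q: 0 + 3(57.62) = 172.9
Total out = 1741 kmol; y_R = 57.62 / 1741 = 0.03309.

0.0331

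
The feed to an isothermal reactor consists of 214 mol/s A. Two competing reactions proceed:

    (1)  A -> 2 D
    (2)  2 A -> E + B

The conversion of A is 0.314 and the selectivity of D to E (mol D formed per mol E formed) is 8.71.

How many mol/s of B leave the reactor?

Conversion of A: A consumed = 0.314 × 214 = 67.2 mol/s = 1ξ₁ + 2ξ₂.
Selectivity: 2ξ₁ / (1ξ₂) = 8.71 → ξ₁ = 4.355 ξ₂.
Substitute: (1·4.355 + 2) ξ₂ = 67.2 → ξ₂ = 10.57 mol/s, ξ₁ = 46.05 mol/s.
Outlet amounts (n = n₀ + Σ ν·ξ):
  A: 214 − 1(46.05) − 2(10.57) = 146.8
  D: 0 + 2(46.05) = 92.1
  E: 0 + 1(10.57) = 10.57
  B: 0 + 1(10.57) = 10.57

10.6 mol/s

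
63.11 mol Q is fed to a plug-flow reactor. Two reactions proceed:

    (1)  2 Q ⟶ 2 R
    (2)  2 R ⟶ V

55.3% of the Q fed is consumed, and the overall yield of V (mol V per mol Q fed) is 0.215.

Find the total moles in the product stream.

49.5 mol

Conversion of Q: Q consumed = 2ξ₁ = 0.553 × 63.11 → ξ₁ = 17.45 mol.
Yield of V: 1ξ₂ / 63.11 = 0.215 → ξ₂ = 13.57 mol.
Outlet amounts (n = n₀ + Σ ν·ξ):
  Q: 63.11 − 2(17.45) = 28.21
  R: 0 + 2(17.45) − 2(13.57) = 7.763
  V: 0 + 1(13.57) = 13.57
Total out = 28.21 + 7.763 + 13.57 = 49.54 mol.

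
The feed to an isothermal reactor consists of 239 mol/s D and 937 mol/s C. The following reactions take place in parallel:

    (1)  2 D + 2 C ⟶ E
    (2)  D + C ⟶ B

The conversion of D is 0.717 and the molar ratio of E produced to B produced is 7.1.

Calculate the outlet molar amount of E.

Conversion of D: D consumed = 0.717 × 239 = 171.4 mol/s = 2ξ₁ + 1ξ₂.
Selectivity: 1ξ₁ / (1ξ₂) = 7.1 → ξ₁ = 7.1 ξ₂.
Substitute: (2·7.1 + 1) ξ₂ = 171.4 → ξ₂ = 11.27 mol/s, ξ₁ = 80.04 mol/s.
Outlet amounts (n = n₀ + Σ ν·ξ):
  D: 239 − 2(80.04) − 1(11.27) = 67.64
  C: 937 − 2(80.04) − 1(11.27) = 765.6
  E: 0 + 1(80.04) = 80.04
  B: 0 + 1(11.27) = 11.27

80 mol/s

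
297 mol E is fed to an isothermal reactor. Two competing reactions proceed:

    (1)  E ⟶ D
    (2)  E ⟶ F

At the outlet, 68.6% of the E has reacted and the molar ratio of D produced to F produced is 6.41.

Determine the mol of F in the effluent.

Conversion of E: E consumed = 0.686 × 297 = 203.7 mol = 1ξ₁ + 1ξ₂.
Selectivity: 1ξ₁ / (1ξ₂) = 6.41 → ξ₁ = 6.41 ξ₂.
Substitute: (1·6.41 + 1) ξ₂ = 203.7 → ξ₂ = 27.5 mol, ξ₁ = 176.2 mol.
Outlet amounts (n = n₀ + Σ ν·ξ):
  E: 297 − 1(176.2) − 1(27.5) = 93.26
  D: 0 + 1(176.2) = 176.2
  F: 0 + 1(27.5) = 27.5

27.5 mol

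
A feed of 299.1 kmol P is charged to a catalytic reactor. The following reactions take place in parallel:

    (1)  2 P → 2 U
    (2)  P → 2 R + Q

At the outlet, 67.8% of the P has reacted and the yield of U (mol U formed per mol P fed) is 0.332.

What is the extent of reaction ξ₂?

Yield of U: 2ξ₁ / 299.1 = 0.332 → ξ₁ = 49.65 kmol.
Conversion of P: 2ξ₁ + 1ξ₂ = 0.678 × 299.1 = 202.8 → ξ₂ = 103.5 kmol.
Outlet amounts (n = n₀ + Σ ν·ξ):
  P: 299.1 − 2(49.65) − 1(103.5) = 96.31
  U: 0 + 2(49.65) = 99.3
  R: 0 + 2(103.5) = 207
  Q: 0 + 1(103.5) = 103.5

ξ₂ = 103 kmol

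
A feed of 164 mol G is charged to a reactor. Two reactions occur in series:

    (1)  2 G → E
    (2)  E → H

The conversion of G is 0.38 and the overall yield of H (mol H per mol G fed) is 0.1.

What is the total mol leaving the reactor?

133 mol

Conversion of G: G consumed = 2ξ₁ = 0.38 × 164 → ξ₁ = 31.16 mol.
Yield of H: 1ξ₂ / 164 = 0.1 → ξ₂ = 16.4 mol.
Outlet amounts (n = n₀ + Σ ν·ξ):
  G: 164 − 2(31.16) = 101.7
  E: 0 + 1(31.16) − 1(16.4) = 14.76
  H: 0 + 1(16.4) = 16.4
Total out = 101.7 + 14.76 + 16.4 = 132.8 mol.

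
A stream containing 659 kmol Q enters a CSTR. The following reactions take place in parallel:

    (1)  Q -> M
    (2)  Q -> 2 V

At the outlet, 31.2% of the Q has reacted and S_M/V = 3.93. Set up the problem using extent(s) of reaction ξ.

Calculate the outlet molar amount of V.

46.4 kmol

Conversion of Q: Q consumed = 0.312 × 659 = 205.6 kmol = 1ξ₁ + 1ξ₂.
Selectivity: 1ξ₁ / (2ξ₂) = 3.93 → ξ₁ = 7.86 ξ₂.
Substitute: (1·7.86 + 1) ξ₂ = 205.6 → ξ₂ = 23.21 kmol, ξ₁ = 182.4 kmol.
Outlet amounts (n = n₀ + Σ ν·ξ):
  Q: 659 − 1(182.4) − 1(23.21) = 453.4
  M: 0 + 1(182.4) = 182.4
  V: 0 + 2(23.21) = 46.41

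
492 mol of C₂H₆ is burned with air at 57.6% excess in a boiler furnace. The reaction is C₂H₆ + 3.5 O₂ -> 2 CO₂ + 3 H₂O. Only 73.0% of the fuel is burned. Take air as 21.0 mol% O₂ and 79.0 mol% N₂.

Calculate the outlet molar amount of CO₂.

718 mol

Stoichiometric O₂ = 3.5 × 492 = 1722 mol; O₂ fed = 1722 × 1.576 = 2714 mol.
N₂ fed = 2714 × 79/21 = 10210 mol.
Fuel reacted = 0.73 × 492 → ξ = 359.2 mol.
Outlet (n = n₀ + ν ξ):
  C₂H₆: 492 − 1(359.2) = 132.8
  O₂: 2714 − 3.5(359.2) = 1457
  N₂: 10210 (inert)
  CO₂: 0 + 2(359.2) = 718.3
  H₂O: 0 + 3(359.2) = 1077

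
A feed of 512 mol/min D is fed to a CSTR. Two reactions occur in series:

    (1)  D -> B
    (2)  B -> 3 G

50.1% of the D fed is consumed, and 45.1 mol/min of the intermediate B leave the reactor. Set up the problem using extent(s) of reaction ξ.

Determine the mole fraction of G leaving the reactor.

0.678

Conversion of D: D consumed = 1ξ₁ = 0.501 × 512 → ξ₁ = 256.5 mol/min.
B balance: n_B = 0 + 1ξ₁ − 1ξ₂ = 45.1 → ξ₂ = (1·256.5 − 45.1)/1 = 211.4 mol/min.
Outlet amounts (n = n₀ + Σ ν·ξ):
  D: 512 − 1(256.5) = 255.5
  B: 0 + 1(256.5) − 1(211.4) = 45.1
  G: 0 + 3(211.4) = 634.2
Total out = 934.8 mol/min; y_G = 634.2 / 934.8 = 0.6785.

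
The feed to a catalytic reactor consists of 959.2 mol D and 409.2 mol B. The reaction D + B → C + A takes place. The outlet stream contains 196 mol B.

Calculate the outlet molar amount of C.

For B: n = n₀ − 1ξ → 196 = 409.2 − 1ξ, giving ξ = 213.2 mol.
Outlet amounts (n = n₀ + ν ξ):
  D: 959.2 − 1(213.2) = 746
  B: 409.2 − 1(213.2) = 196
  C: 0 + 1(213.2) = 213.2
  A: 0 + 1(213.2) = 213.2

213 mol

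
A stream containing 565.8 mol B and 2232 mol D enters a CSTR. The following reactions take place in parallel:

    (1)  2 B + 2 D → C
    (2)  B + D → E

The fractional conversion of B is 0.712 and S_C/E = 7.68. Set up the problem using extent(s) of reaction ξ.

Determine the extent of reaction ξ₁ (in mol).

Conversion of B: B consumed = 0.712 × 565.8 = 402.8 mol = 2ξ₁ + 1ξ₂.
Selectivity: 1ξ₁ / (1ξ₂) = 7.68 → ξ₁ = 7.68 ξ₂.
Substitute: (2·7.68 + 1) ξ₂ = 402.8 → ξ₂ = 24.62 mol, ξ₁ = 189.1 mol.
Outlet amounts (n = n₀ + Σ ν·ξ):
  B: 565.8 − 2(189.1) − 1(24.62) = 163
  D: 2232 − 2(189.1) − 1(24.62) = 1829
  C: 0 + 1(189.1) = 189.1
  E: 0 + 1(24.62) = 24.62

ξ₁ = 189 mol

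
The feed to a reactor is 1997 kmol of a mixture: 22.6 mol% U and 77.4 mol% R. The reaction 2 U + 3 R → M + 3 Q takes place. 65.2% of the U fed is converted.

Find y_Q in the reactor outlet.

0.239

U reacted = 0.652 × 451.3 = 294.3 kmol; ν_U = −2, so ξ = 294.3/2 = 147.1 kmol.
Outlet amounts (n = n₀ + ν ξ):
  U: 451.3 − 2(147.1) = 157.1
  R: 1546 − 3(147.1) = 1104
  M: 0 + 1(147.1) = 147.1
  Q: 0 + 3(147.1) = 441.4
Total out = 1850 kmol; y_Q = 441.4 / 1850 = 0.2386.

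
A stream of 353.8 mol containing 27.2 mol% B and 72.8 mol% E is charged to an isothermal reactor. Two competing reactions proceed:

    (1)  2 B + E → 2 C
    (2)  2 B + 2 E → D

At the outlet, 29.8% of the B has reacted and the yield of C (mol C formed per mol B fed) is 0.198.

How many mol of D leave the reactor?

4.81 mol

Yield of C: 2ξ₁ / 96.23 = 0.198 → ξ₁ = 9.527 mol.
Conversion of B: 2ξ₁ + 2ξ₂ = 0.298 × 96.23 = 28.68 → ξ₂ = 4.812 mol.
Outlet amounts (n = n₀ + Σ ν·ξ):
  B: 96.23 − 2(9.527) − 2(4.812) = 67.56
  E: 257.6 − 1(9.527) − 2(4.812) = 238.4
  C: 0 + 2(9.527) = 19.05
  D: 0 + 1(4.812) = 4.812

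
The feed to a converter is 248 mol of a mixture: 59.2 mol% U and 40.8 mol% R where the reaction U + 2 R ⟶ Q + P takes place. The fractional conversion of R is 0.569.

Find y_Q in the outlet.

R reacted = 0.569 × 101.2 = 57.57 mol; ν_R = −2, so ξ = 57.57/2 = 28.79 mol.
Outlet amounts (n = n₀ + ν ξ):
  U: 146.8 − 1(28.79) = 118
  R: 101.2 − 2(28.79) = 43.61
  Q: 0 + 1(28.79) = 28.79
  P: 0 + 1(28.79) = 28.79
Total out = 219.2 mol; y_Q = 28.79 / 219.2 = 0.1313.

0.131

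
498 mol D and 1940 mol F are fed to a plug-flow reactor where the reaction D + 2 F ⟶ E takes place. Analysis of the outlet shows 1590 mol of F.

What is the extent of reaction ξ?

For F: n = n₀ − 2ξ → 1590 = 1940 − 2ξ, giving ξ = 175 mol.
Outlet amounts (n = n₀ + ν ξ):
  D: 498 − 1(175) = 323
  F: 1940 − 2(175) = 1590
  E: 0 + 1(175) = 175

ξ = 175 mol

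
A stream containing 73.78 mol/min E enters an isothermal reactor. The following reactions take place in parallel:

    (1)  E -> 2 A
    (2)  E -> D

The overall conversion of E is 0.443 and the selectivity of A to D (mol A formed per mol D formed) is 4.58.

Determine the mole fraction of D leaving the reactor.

Conversion of E: E consumed = 0.443 × 73.78 = 32.68 mol/min = 1ξ₁ + 1ξ₂.
Selectivity: 2ξ₁ / (1ξ₂) = 4.58 → ξ₁ = 2.29 ξ₂.
Substitute: (1·2.29 + 1) ξ₂ = 32.68 → ξ₂ = 9.935 mol/min, ξ₁ = 22.75 mol/min.
Outlet amounts (n = n₀ + Σ ν·ξ):
  E: 73.78 − 1(22.75) − 1(9.935) = 41.1
  A: 0 + 2(22.75) = 45.5
  D: 0 + 1(9.935) = 9.935
Total out = 96.53 mol/min; y_D = 9.935 / 96.53 = 0.1029.

0.103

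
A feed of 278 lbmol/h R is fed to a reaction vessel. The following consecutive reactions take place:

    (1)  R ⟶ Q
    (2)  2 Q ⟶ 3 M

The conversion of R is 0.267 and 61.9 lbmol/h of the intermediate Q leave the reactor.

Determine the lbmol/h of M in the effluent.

18.5 lbmol/h

Conversion of R: R consumed = 1ξ₁ = 0.267 × 278 → ξ₁ = 74.23 lbmol/h.
Q balance: n_Q = 0 + 1ξ₁ − 2ξ₂ = 61.9 → ξ₂ = (1·74.23 − 61.9)/2 = 6.163 lbmol/h.
Outlet amounts (n = n₀ + Σ ν·ξ):
  R: 278 − 1(74.23) = 203.8
  Q: 0 + 1(74.23) − 2(6.163) = 61.9
  M: 0 + 3(6.163) = 18.49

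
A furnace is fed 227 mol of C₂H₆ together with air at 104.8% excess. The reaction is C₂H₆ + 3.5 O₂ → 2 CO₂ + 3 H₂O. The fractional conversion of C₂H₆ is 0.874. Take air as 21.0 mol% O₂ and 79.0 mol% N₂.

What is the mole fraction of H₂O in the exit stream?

0.0737

Stoichiometric O₂ = 3.5 × 227 = 794.5 mol; O₂ fed = 794.5 × 2.048 = 1627 mol.
N₂ fed = 1627 × 79/21 = 6121 mol.
Fuel reacted = 0.874 × 227 → ξ = 198.4 mol.
Outlet (n = n₀ + ν ξ):
  C₂H₆: 227 − 1(198.4) = 28.6
  O₂: 1627 − 3.5(198.4) = 932.7
  N₂: 6121 (inert)
  CO₂: 0 + 2(198.4) = 396.8
  H₂O: 0 + 3(198.4) = 595.2
Total out = 8074 mol; y_H₂O = 595.2 / 8074 = 0.07371.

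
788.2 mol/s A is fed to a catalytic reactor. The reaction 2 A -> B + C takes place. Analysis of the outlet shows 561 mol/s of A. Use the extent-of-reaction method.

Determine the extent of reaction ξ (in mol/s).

For A: n = n₀ − 2ξ → 561 = 788.2 − 2ξ, giving ξ = 113.6 mol/s.
Outlet amounts (n = n₀ + ν ξ):
  A: 788.2 − 2(113.6) = 561
  B: 0 + 1(113.6) = 113.6
  C: 0 + 1(113.6) = 113.6

ξ = 114 mol/s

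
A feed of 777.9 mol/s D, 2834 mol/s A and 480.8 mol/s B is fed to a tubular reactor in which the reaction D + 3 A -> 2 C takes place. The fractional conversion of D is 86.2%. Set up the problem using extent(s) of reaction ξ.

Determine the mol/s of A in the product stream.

D reacted = 0.862 × 777.9 = 670.5 mol/s; ν_D = −1, so ξ = 670.5/1 = 670.5 mol/s.
Outlet amounts (n = n₀ + ν ξ):
  D: 777.9 − 1(670.5) = 107.4
  A: 2834 − 3(670.5) = 822.4
  C: 0 + 2(670.5) = 1341
  B: 480.8 (inert)

822 mol/s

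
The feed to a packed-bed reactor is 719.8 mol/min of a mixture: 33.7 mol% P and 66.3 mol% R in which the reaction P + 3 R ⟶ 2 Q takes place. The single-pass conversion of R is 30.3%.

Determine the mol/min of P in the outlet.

194 mol/min

R reacted = 0.303 × 477.2 = 144.6 mol/min; ν_R = −3, so ξ = 144.6/3 = 48.2 mol/min.
Outlet amounts (n = n₀ + ν ξ):
  P: 242.6 − 1(48.2) = 194.4
  R: 477.2 − 3(48.2) = 332.6
  Q: 0 + 2(48.2) = 96.4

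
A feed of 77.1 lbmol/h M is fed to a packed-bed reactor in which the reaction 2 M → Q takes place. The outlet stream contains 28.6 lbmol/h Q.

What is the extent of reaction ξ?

ξ = 28.6 lbmol/h

For Q: n = n₀ + 1ξ → 28.6 = 0 + 1ξ, giving ξ = 28.6 lbmol/h.
Outlet amounts (n = n₀ + ν ξ):
  M: 77.1 − 2(28.6) = 19.9
  Q: 0 + 1(28.6) = 28.6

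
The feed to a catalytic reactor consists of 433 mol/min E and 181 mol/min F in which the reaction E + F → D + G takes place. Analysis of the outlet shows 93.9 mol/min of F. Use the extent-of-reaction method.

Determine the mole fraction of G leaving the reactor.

0.142

For F: n = n₀ − 1ξ → 93.9 = 181 − 1ξ, giving ξ = 87.1 mol/min.
Outlet amounts (n = n₀ + ν ξ):
  E: 433 − 1(87.1) = 345.9
  F: 181 − 1(87.1) = 93.9
  D: 0 + 1(87.1) = 87.1
  G: 0 + 1(87.1) = 87.1
Total out = 614 mol/min; y_G = 87.1 / 614 = 0.1419.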